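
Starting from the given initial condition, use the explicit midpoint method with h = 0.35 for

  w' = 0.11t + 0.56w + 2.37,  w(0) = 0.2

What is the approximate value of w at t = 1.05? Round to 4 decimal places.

3.7939

Midpoint: k1 = f(t_n, w_n); k2 = f(t_n + h/2, w_n + (h/2)·k1); w_{n+1} = w_n + h·k2.
t=0.000000, w=0.200000:
  k1 = f(0.000000, 0.200000) = 2.482000
  k2 = f(0.175000, 0.634350) = 2.744486
  w ← 0.200000 + 0.35·2.744486 = 1.160570
t=0.350000, w=1.160570:
  k1 = f(0.350000, 1.160570) = 3.058419
  k2 = f(0.525000, 1.695793) = 3.377394
  w ← 1.160570 + 0.35·3.377394 = 2.342658
t=0.700000, w=2.342658:
  k1 = f(0.700000, 2.342658) = 3.758889
  k2 = f(0.875000, 3.000464) = 4.146510
  w ← 2.342658 + 0.35·4.146510 = 3.793936
w(1.05) ≈ 3.7939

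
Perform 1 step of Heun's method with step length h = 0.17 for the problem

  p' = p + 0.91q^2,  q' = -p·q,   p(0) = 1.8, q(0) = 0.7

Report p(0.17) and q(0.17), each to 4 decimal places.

2.1946, 0.5028

Heun on (p,q): k1 = f(t_n, state_n); k2 = f(t_n + h, state_n + h·k1); state_{n+1} = state_n + (h/2)·(k1 + k2).
0.000000: (1.800000, 0.700000)
  k1 = (2.245900, -1.260000)
  predictor → (2.181803, 0.485800)
  k2 = (2.396564, -1.059920)
  → (2.194609, 0.502807)
(p(0.17), q(0.17)) ≈ (2.1946, 0.5028)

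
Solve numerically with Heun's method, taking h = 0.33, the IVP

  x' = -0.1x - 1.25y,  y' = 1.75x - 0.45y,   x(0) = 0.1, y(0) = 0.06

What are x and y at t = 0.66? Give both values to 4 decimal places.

0.0165, 0.1049

Heun on (x,y): k1 = f(t_n, state_n); k2 = f(t_n + h, state_n + h·k1); state_{n+1} = state_n + (h/2)·(k1 + k2).
0.000000: (0.100000, 0.060000)
  k1 = (-0.085000, 0.148000)
  predictor → (0.071950, 0.108840)
  k2 = (-0.143245, 0.076935)
  → (0.062340, 0.097114)
0.330000: (0.062340, 0.097114)
  k1 = (-0.127627, 0.065393)
  predictor → (0.020223, 0.118694)
  k2 = (-0.150390, -0.018022)
  → (0.016467, 0.104930)
(x(0.66), y(0.66)) ≈ (0.0165, 0.1049)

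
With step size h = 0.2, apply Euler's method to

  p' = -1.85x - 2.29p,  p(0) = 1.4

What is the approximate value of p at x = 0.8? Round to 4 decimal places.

-0.2031

Euler: p_{n+1} = p_n + h·f(x_n, p_n).
x=0.000000, p=1.400000: f=-3.206000 → p ← 1.400000 + 0.2·(-3.206000) = 0.758800
x=0.200000, p=0.758800: f=-2.107652 → p ← 0.758800 + 0.2·(-2.107652) = 0.337270
x=0.400000, p=0.337270: f=-1.512347 → p ← 0.337270 + 0.2·(-1.512347) = 0.034800
x=0.600000, p=0.034800: f=-1.189692 → p ← 0.034800 + 0.2·(-1.189692) = -0.203138
p(0.8) ≈ -0.2031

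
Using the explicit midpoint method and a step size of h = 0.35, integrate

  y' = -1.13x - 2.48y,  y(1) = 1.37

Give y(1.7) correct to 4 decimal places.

-0.1660

Midpoint: k1 = f(x_n, y_n); k2 = f(x_n + h/2, y_n + (h/2)·k1); y_{n+1} = y_n + h·k2.
x=1.000000, y=1.370000:
  k1 = f(1.000000, 1.370000) = -4.527600
  k2 = f(1.175000, 0.577670) = -2.760372
  y ← 1.370000 + 0.35·(-2.760372) = 0.403870
x=1.350000, y=0.403870:
  k1 = f(1.350000, 0.403870) = -2.527097
  k2 = f(1.525000, -0.038372) = -1.628087
  y ← 0.403870 + 0.35·(-1.628087) = -0.165961
y(1.7) ≈ -0.1660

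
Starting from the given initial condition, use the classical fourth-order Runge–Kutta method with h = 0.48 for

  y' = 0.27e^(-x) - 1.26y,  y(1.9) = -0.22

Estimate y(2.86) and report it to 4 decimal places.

RK4: k1 = f(x_n, y_n); k2 = f(x_n + h/2, y_n + (h/2)·k1); k3 = f(x_n + h/2, y_n + (h/2)·k2); k4 = f(x_n + h, y_n + h·k3); y_{n+1} = y_n + (h/6)·(k1 + 2k2 + 2k3 + k4).
x=1.900000, y=-0.220000:
  k1 = f(1.900000, -0.220000) = 0.317584
  k2 = f(2.140000, -0.143780) = 0.212930
  k3 = f(2.140000, -0.168897) = 0.244577
  k4 = f(2.380000, -0.102603) = 0.154269
  y ← -0.220000 + (0.48/6)·(k1 + 2k2 + 2k3 + k4) = -0.109051
x=2.380000, y=-0.109051:
  k1 = f(2.380000, -0.109051) = 0.162393
  k2 = f(2.620000, -0.070077) = 0.107953
  k3 = f(2.620000, -0.083142) = 0.124416
  k4 = f(2.860000, -0.049331) = 0.077620
  y ← -0.109051 + (0.48/6)·(k1 + 2k2 + 2k3 + k4) = -0.052671
y(2.86) ≈ -0.0527

-0.0527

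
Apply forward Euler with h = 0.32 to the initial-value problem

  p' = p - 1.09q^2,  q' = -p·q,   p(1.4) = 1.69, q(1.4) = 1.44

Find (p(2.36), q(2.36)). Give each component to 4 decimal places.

2.3845, 0.1410

Euler on (p,q): p_{n+1} = p_n + h·p', q_{n+1} = q_n + h·q'.
1.400000: (1.690000, 1.440000); f=(-0.570224, -2.433600) → (1.507528, 0.661248)
1.720000: (1.507528, 0.661248); f=(1.030927, -0.996850) → (1.837425, 0.342256)
2.040000: (1.837425, 0.342256); f=(1.709743, -0.628870) → (2.384543, 0.141018)
(p(2.36), q(2.36)) ≈ (2.3845, 0.1410)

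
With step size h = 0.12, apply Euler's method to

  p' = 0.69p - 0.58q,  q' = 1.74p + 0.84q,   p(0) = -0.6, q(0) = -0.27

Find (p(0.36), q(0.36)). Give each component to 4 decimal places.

-0.6663, -0.7935

Euler on (p,q): p_{n+1} = p_n + h·p', q_{n+1} = q_n + h·q'.
0.000000: (-0.600000, -0.270000); f=(-0.257400, -1.270800) → (-0.630888, -0.422496)
0.120000: (-0.630888, -0.422496); f=(-0.190265, -1.452642) → (-0.653720, -0.596813)
0.240000: (-0.653720, -0.596813); f=(-0.104915, -1.638795) → (-0.666310, -0.793468)
(p(0.36), q(0.36)) ≈ (-0.6663, -0.7935)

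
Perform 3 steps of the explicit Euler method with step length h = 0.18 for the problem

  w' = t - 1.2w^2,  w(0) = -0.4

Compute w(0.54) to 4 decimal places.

Euler: w_{n+1} = w_n + h·f(t_n, w_n).
t=0.000000, w=-0.400000: f=-0.192000 → w ← -0.400000 + 0.18·(-0.192000) = -0.434560
t=0.180000, w=-0.434560: f=-0.046611 → w ← -0.434560 + 0.18·(-0.046611) = -0.442950
t=0.360000, w=-0.442950: f=0.124554 → w ← -0.442950 + 0.18·0.124554 = -0.420530
w(0.54) ≈ -0.4205

-0.4205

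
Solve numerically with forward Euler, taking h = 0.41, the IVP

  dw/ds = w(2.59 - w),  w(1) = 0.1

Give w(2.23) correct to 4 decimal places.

Euler: w_{n+1} = w_n + h·f(s_n, w_n).
s=1.000000, w=0.100000: f=0.249000 → w ← 0.100000 + 0.41·0.249000 = 0.202090
s=1.410000, w=0.202090: f=0.482573 → w ← 0.202090 + 0.41·0.482573 = 0.399945
s=1.820000, w=0.399945: f=0.875901 → w ← 0.399945 + 0.41·0.875901 = 0.759064
w(2.23) ≈ 0.7591

0.7591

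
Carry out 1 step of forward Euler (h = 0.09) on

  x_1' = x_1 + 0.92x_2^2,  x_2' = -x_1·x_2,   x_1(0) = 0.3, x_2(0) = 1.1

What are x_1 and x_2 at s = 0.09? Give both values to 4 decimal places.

0.4272, 1.0703

Euler on (x_1,x_2): x_1_{n+1} = x_1_n + h·x_1', x_2_{n+1} = x_2_n + h·x_2'.
0.000000: (0.300000, 1.100000); f=(1.413200, -0.330000) → (0.427188, 1.070300)
(x_1(0.09), x_2(0.09)) ≈ (0.4272, 1.0703)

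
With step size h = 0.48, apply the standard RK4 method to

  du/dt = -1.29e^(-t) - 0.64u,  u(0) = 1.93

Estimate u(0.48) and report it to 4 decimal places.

RK4: k1 = f(t_n, u_n); k2 = f(t_n + h/2, u_n + (h/2)·k1); k3 = f(t_n + h/2, u_n + (h/2)·k2); k4 = f(t_n + h, u_n + h·k3); u_{n+1} = u_n + (h/6)·(k1 + 2k2 + 2k3 + k4).
t=0.000000, u=1.930000:
  k1 = f(0.000000, 1.930000) = -2.525200
  k2 = f(0.240000, 1.323952) = -1.862079
  k3 = f(0.240000, 1.483101) = -1.963935
  k4 = f(0.480000, 0.987311) = -1.430110
  u ← 1.930000 + (0.48/6)·(k1 + 2k2 + 2k3 + k4) = 1.001413
u(0.48) ≈ 1.0014

1.0014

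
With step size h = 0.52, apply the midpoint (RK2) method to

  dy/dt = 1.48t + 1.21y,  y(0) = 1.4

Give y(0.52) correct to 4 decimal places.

Midpoint: k1 = f(t_n, y_n); k2 = f(t_n + h/2, y_n + (h/2)·k1); y_{n+1} = y_n + h·k2.
t=0.000000, y=1.400000:
  k1 = f(0.000000, 1.400000) = 1.694000
  k2 = f(0.260000, 1.840440) = 2.611732
  y ← 1.400000 + 0.52·2.611732 = 2.758101
y(0.52) ≈ 2.7581

2.7581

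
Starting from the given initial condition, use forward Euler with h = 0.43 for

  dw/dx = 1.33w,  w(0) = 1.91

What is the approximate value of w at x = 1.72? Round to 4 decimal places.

11.6609

Euler: w_{n+1} = w_n + h·f(x_n, w_n).
x=0.000000, w=1.910000: f=2.540300 → w ← 1.910000 + 0.43·2.540300 = 3.002329
x=0.430000, w=3.002329: f=3.993098 → w ← 3.002329 + 0.43·3.993098 = 4.719361
x=0.860000, w=4.719361: f=6.276750 → w ← 4.719361 + 0.43·6.276750 = 7.418363
x=1.290000, w=7.418363: f=9.866423 → w ← 7.418363 + 0.43·9.866423 = 11.660926
w(1.72) ≈ 11.6609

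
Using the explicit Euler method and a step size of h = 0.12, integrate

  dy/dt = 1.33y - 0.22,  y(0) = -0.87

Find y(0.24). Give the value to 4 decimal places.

Euler: y_{n+1} = y_n + h·f(t_n, y_n).
t=0.000000, y=-0.870000: f=-1.377100 → y ← -0.870000 + 0.12·(-1.377100) = -1.035252
t=0.120000, y=-1.035252: f=-1.596885 → y ← -1.035252 + 0.12·(-1.596885) = -1.226878
y(0.24) ≈ -1.2269

-1.2269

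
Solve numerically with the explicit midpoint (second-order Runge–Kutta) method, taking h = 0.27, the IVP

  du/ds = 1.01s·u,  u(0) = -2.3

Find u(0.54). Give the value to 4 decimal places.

-2.6577

Midpoint: k1 = f(s_n, u_n); k2 = f(s_n + h/2, u_n + (h/2)·k1); u_{n+1} = u_n + h·k2.
s=0.000000, u=-2.300000:
  k1 = f(0.000000, -2.300000) = 0.000000
  k2 = f(0.135000, -2.300000) = -0.313605
  u ← -2.300000 + 0.27·(-0.313605) = -2.384673
s=0.270000, u=-2.384673:
  k1 = f(0.270000, -2.384673) = -0.650300
  k2 = f(0.405000, -2.472464) = -1.011361
  u ← -2.384673 + 0.27·(-1.011361) = -2.657741
u(0.54) ≈ -2.6577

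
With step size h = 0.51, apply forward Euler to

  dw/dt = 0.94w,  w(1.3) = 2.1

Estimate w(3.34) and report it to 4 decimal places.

Euler: w_{n+1} = w_n + h·f(t_n, w_n).
t=1.300000, w=2.100000: f=1.974000 → w ← 2.100000 + 0.51·1.974000 = 3.106740
t=1.810000, w=3.106740: f=2.920336 → w ← 3.106740 + 0.51·2.920336 = 4.596111
t=2.320000, w=4.596111: f=4.320344 → w ← 4.596111 + 0.51·4.320344 = 6.799487
t=2.830000, w=6.799487: f=6.391518 → w ← 6.799487 + 0.51·6.391518 = 10.059161
w(3.34) ≈ 10.0592

10.0592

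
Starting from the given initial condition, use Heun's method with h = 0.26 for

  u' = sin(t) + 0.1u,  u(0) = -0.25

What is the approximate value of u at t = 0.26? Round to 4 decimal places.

Heun: k1 = f(t_n, u_n); k2 = f(t_n + h, u_n + h·k1); u_{n+1} = u_n + (h/2)·(k1 + k2).
t=0.000000, u=-0.250000:
  k1 = f(0.000000, -0.250000) = -0.025000
  k2 = f(0.260000, -0.256500) = 0.231431
  u ← -0.250000 + (0.26/2)·(-0.025000 + 0.231431) = -0.223164
u(0.26) ≈ -0.2232

-0.2232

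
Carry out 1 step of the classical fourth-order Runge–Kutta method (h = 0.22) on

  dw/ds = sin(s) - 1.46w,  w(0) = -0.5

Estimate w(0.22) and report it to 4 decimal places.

-0.3409

RK4: k1 = f(s_n, w_n); k2 = f(s_n + h/2, w_n + (h/2)·k1); k3 = f(s_n + h/2, w_n + (h/2)·k2); k4 = f(s_n + h, w_n + h·k3); w_{n+1} = w_n + (h/6)·(k1 + 2k2 + 2k3 + k4).
s=0.000000, w=-0.500000:
  k1 = f(0.000000, -0.500000) = 0.730000
  k2 = f(0.110000, -0.419700) = 0.722540
  k3 = f(0.110000, -0.420521) = 0.723738
  k4 = f(0.220000, -0.340778) = 0.715765
  w ← -0.500000 + (0.22/6)·(k1 + 2k2 + 2k3 + k4) = -0.340928
w(0.22) ≈ -0.3409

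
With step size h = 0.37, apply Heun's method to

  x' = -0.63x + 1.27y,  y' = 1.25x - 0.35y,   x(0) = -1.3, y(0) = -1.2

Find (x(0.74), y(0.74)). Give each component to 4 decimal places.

-2.1214, -2.2756

Heun on (x,y): k1 = f(t_n, state_n); k2 = f(t_n + h, state_n + h·k1); state_{n+1} = state_n + (h/2)·(k1 + k2).
0.000000: (-1.300000, -1.200000)
  k1 = (-0.705000, -1.205000)
  predictor → (-1.560850, -1.645850)
  k2 = (-1.106894, -1.375015)
  → (-1.635200, -1.677303)
0.370000: (-1.635200, -1.677303)
  k1 = (-1.099998, -1.456945)
  predictor → (-2.042200, -2.216372)
  k2 = (-1.528207, -1.777019)
  → (-2.121418, -2.275586)
(x(0.74), y(0.74)) ≈ (-2.1214, -2.2756)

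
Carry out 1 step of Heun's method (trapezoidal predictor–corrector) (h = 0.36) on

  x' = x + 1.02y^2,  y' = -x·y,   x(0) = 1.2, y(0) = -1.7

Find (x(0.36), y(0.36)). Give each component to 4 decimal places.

2.6026, -0.8647

Heun on (x,y): k1 = f(s_n, state_n); k2 = f(s_n + h, state_n + h·k1); state_{n+1} = state_n + (h/2)·(k1 + k2).
0.000000: (1.200000, -1.700000)
  k1 = (4.147800, 2.040000)
  predictor → (2.693208, -0.965600)
  k2 = (3.644239, 2.600562)
  → (2.602567, -0.864699)
(x(0.36), y(0.36)) ≈ (2.6026, -0.8647)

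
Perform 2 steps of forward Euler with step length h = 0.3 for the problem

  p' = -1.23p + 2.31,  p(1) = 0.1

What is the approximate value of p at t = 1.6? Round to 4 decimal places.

Euler: p_{n+1} = p_n + h·f(t_n, p_n).
t=1.000000, p=0.100000: f=2.187000 → p ← 0.100000 + 0.3·2.187000 = 0.756100
t=1.300000, p=0.756100: f=1.379997 → p ← 0.756100 + 0.3·1.379997 = 1.170099
p(1.6) ≈ 1.1701

1.1701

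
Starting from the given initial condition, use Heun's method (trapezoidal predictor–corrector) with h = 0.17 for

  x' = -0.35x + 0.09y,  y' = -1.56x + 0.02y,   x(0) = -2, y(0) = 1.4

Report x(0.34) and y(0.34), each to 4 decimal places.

-1.7200, 2.3994

Heun on (x,y): k1 = f(t_n, state_n); k2 = f(t_n + h, state_n + h·k1); state_{n+1} = state_n + (h/2)·(k1 + k2).
0.000000: (-2.000000, 1.400000)
  k1 = (0.826000, 3.148000)
  predictor → (-1.859580, 1.935160)
  k2 = (0.825017, 2.939648)
  → (-1.859664, 1.917450)
0.170000: (-1.859664, 1.917450)
  k1 = (0.823453, 2.939424)
  predictor → (-1.719677, 2.417152)
  k2 = (0.819430, 2.731038)
  → (-1.720018, 2.399439)
(x(0.34), y(0.34)) ≈ (-1.7200, 2.3994)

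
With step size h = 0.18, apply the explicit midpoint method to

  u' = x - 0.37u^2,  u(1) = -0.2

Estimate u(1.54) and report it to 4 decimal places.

Midpoint: k1 = f(x_n, u_n); k2 = f(x_n + h/2, u_n + (h/2)·k1); u_{n+1} = u_n + h·k2.
x=1.000000, u=-0.200000:
  k1 = f(1.000000, -0.200000) = 0.985200
  k2 = f(1.090000, -0.111332) = 1.085414
  u ← -0.200000 + 0.18·1.085414 = -0.004625
x=1.180000, u=-0.004625:
  k1 = f(1.180000, -0.004625) = 1.179992
  k2 = f(1.270000, 0.101574) = 1.266183
  u ← -0.004625 + 0.18·1.266183 = 0.223287
x=1.360000, u=0.223287:
  k1 = f(1.360000, 0.223287) = 1.341553
  k2 = f(1.450000, 0.344027) = 1.406209
  u ← 0.223287 + 0.18·1.406209 = 0.476405
u(1.54) ≈ 0.4764

0.4764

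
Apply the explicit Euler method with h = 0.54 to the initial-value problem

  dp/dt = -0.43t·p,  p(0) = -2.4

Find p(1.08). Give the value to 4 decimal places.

Euler: p_{n+1} = p_n + h·f(t_n, p_n).
t=0.000000, p=-2.400000: f=0.000000 → p ← -2.400000 + 0.54·0.000000 = -2.400000
t=0.540000, p=-2.400000: f=0.557280 → p ← -2.400000 + 0.54·0.557280 = -2.099069
p(1.08) ≈ -2.0991

-2.0991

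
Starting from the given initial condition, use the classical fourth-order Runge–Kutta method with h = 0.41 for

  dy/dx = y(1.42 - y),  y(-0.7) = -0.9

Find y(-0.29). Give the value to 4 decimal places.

RK4: k1 = f(x_n, y_n); k2 = f(x_n + h/2, y_n + (h/2)·k1); k3 = f(x_n + h/2, y_n + (h/2)·k2); k4 = f(x_n + h, y_n + h·k3); y_{n+1} = y_n + (h/6)·(k1 + 2k2 + 2k3 + k4).
x=-0.700000, y=-0.900000:
  k1 = f(-0.700000, -0.900000) = -2.088000
  k2 = f(-0.495000, -1.328040) = -3.649507
  k3 = f(-0.495000, -1.648149) = -5.056766
  k4 = f(-0.290000, -2.973274) = -13.062409
  y ← -0.900000 + (0.41/6)·(k1 + 2k2 + 2k3 + k4) = -3.125135
y(-0.29) ≈ -3.1251

-3.1251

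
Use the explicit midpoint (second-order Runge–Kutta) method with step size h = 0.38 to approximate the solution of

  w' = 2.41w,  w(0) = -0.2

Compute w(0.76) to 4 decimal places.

Midpoint: k1 = f(x_n, w_n); k2 = f(x_n + h/2, w_n + (h/2)·k1); w_{n+1} = w_n + h·k2.
x=0.000000, w=-0.200000:
  k1 = f(0.000000, -0.200000) = -0.482000
  k2 = f(0.190000, -0.291580) = -0.702708
  w ← -0.200000 + 0.38·(-0.702708) = -0.467029
x=0.380000, w=-0.467029:
  k1 = f(0.380000, -0.467029) = -1.125540
  k2 = f(0.570000, -0.680882) = -1.640924
  w ← -0.467029 + 0.38·(-1.640924) = -1.090580
w(0.76) ≈ -1.0906

-1.0906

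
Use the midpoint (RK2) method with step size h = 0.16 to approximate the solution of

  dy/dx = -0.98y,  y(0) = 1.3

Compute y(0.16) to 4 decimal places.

Midpoint: k1 = f(x_n, y_n); k2 = f(x_n + h/2, y_n + (h/2)·k1); y_{n+1} = y_n + h·k2.
x=0.000000, y=1.300000:
  k1 = f(0.000000, 1.300000) = -1.274000
  k2 = f(0.080000, 1.198080) = -1.174118
  y ← 1.300000 + 0.16·(-1.174118) = 1.112141
y(0.16) ≈ 1.1121

1.1121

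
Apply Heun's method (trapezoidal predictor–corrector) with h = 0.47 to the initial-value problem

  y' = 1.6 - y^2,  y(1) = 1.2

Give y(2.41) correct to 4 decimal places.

1.2560

Heun: k1 = f(s_n, y_n); k2 = f(s_n + h, y_n + h·k1); y_{n+1} = y_n + (h/2)·(k1 + k2).
s=1.000000, y=1.200000:
  k1 = f(1.000000, 1.200000) = 0.160000
  k2 = f(1.470000, 1.275200) = -0.026135
  y ← 1.200000 + (0.47/2)·(0.160000 + (-0.026135)) = 1.231458
s=1.470000, y=1.231458:
  k1 = f(1.470000, 1.231458) = 0.083511
  k2 = f(1.940000, 1.270708) = -0.014699
  y ← 1.231458 + (0.47/2)·(0.083511 + (-0.014699)) = 1.247629
s=1.940000, y=1.247629:
  k1 = f(1.940000, 1.247629) = 0.043422
  k2 = f(2.410000, 1.268037) = -0.007919
  y ← 1.247629 + (0.47/2)·(0.043422 + (-0.007919)) = 1.255972
y(2.41) ≈ 1.2560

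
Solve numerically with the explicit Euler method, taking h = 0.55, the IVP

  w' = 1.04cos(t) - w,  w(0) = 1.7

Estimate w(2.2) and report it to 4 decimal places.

Euler: w_{n+1} = w_n + h·f(t_n, w_n).
t=0.000000, w=1.700000: f=-0.660000 → w ← 1.700000 + 0.55·(-0.660000) = 1.337000
t=0.550000, w=1.337000: f=-0.450374 → w ← 1.337000 + 0.55·(-0.450374) = 1.089294
t=1.100000, w=1.089294: f=-0.617554 → w ← 1.089294 + 0.55·(-0.617554) = 0.749639
t=1.650000, w=0.749639: f=-0.831925 → w ← 0.749639 + 0.55·(-0.831925) = 0.292081
w(2.2) ≈ 0.2921

0.2921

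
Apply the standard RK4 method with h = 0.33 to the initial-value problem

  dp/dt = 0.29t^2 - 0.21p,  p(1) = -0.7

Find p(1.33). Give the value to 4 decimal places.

-0.5264

RK4: k1 = f(t_n, p_n); k2 = f(t_n + h/2, p_n + (h/2)·k1); k3 = f(t_n + h/2, p_n + (h/2)·k2); k4 = f(t_n + h, p_n + h·k3); p_{n+1} = p_n + (h/6)·(k1 + 2k2 + 2k3 + k4).
t=1.000000, p=-0.700000:
  k1 = f(1.000000, -0.700000) = 0.437000
  k2 = f(1.165000, -0.627895) = 0.525453
  k3 = f(1.165000, -0.613300) = 0.522388
  k4 = f(1.330000, -0.527612) = 0.623779
  p ← -0.700000 + (0.33/6)·(k1 + 2k2 + 2k3 + k4) = -0.526395
p(1.33) ≈ -0.5264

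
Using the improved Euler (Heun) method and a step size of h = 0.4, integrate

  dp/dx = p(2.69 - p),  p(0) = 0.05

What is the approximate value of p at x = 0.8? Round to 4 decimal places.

0.3233

Heun: k1 = f(x_n, p_n); k2 = f(x_n + h, p_n + h·k1); p_{n+1} = p_n + (h/2)·(k1 + k2).
x=0.000000, p=0.050000:
  k1 = f(0.000000, 0.050000) = 0.132000
  k2 = f(0.400000, 0.102800) = 0.265964
  p ← 0.050000 + (0.4/2)·(0.132000 + 0.265964) = 0.129593
x=0.400000, p=0.129593:
  k1 = f(0.400000, 0.129593) = 0.331810
  k2 = f(0.800000, 0.262317) = 0.636823
  p ← 0.129593 + (0.4/2)·(0.331810 + 0.636823) = 0.323319
p(0.8) ≈ 0.3233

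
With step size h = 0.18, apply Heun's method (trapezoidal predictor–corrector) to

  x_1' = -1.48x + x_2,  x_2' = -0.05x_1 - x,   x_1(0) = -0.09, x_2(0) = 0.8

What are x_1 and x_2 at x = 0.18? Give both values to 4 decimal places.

0.0301, 0.7840

Heun on (x_1,x_2): k1 = f(x_n, state_n); k2 = f(x_n + h, state_n + h·k1); state_{n+1} = state_n + (h/2)·(k1 + k2).
0.000000: (-0.090000, 0.800000)
  k1 = (0.800000, 0.004500)
  predictor → (0.054000, 0.800810)
  k2 = (0.534410, -0.182700)
  → (0.030097, 0.783962)
(x_1(0.18), x_2(0.18)) ≈ (0.0301, 0.7840)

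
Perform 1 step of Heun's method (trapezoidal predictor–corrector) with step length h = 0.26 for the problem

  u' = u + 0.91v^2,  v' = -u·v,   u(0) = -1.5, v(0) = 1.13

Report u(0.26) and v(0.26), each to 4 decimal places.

-1.4585, 1.6746

Heun on (u,v): k1 = f(s_n, state_n); k2 = f(s_n + h, state_n + h·k1); state_{n+1} = state_n + (h/2)·(k1 + k2).
0.000000: (-1.500000, 1.130000)
  k1 = (-0.338021, 1.695000)
  predictor → (-1.587885, 1.570700)
  k2 = (0.657174, 2.494092)
  → (-1.458510, 1.674582)
(u(0.26), v(0.26)) ≈ (-1.4585, 1.6746)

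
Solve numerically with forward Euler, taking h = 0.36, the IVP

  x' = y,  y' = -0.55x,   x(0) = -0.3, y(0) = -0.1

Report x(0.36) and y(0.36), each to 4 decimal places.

-0.3360, -0.0406

Euler on (x,y): x_{n+1} = x_n + h·x', y_{n+1} = y_n + h·y'.
0.000000: (-0.300000, -0.100000); f=(-0.100000, 0.165000) → (-0.336000, -0.040600)
(x(0.36), y(0.36)) ≈ (-0.3360, -0.0406)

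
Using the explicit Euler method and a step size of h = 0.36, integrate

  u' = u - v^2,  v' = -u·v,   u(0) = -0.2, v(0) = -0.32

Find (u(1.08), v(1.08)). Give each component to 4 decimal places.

Euler on (u,v): u_{n+1} = u_n + h·u', v_{n+1} = v_n + h·v'.
0.000000: (-0.200000, -0.320000); f=(-0.302400, -0.064000) → (-0.308864, -0.343040)
0.360000: (-0.308864, -0.343040); f=(-0.426540, -0.105953) → (-0.462419, -0.381183)
0.720000: (-0.462419, -0.381183); f=(-0.607719, -0.176266) → (-0.681197, -0.444639)
(u(1.08), v(1.08)) ≈ (-0.6812, -0.4446)

-0.6812, -0.4446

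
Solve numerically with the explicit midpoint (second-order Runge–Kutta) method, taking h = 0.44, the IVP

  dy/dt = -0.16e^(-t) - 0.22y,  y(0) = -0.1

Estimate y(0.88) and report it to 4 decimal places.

-0.1648

Midpoint: k1 = f(t_n, y_n); k2 = f(t_n + h/2, y_n + (h/2)·k1); y_{n+1} = y_n + h·k2.
t=0.000000, y=-0.100000:
  k1 = f(0.000000, -0.100000) = -0.138000
  k2 = f(0.220000, -0.130360) = -0.099724
  y ← -0.100000 + 0.44·(-0.099724) = -0.143878
t=0.440000, y=-0.143878:
  k1 = f(0.440000, -0.143878) = -0.071393
  k2 = f(0.660000, -0.159585) = -0.047588
  y ← -0.143878 + 0.44·(-0.047588) = -0.164817
y(0.88) ≈ -0.1648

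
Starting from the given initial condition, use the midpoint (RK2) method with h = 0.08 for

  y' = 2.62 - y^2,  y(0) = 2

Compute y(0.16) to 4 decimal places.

Midpoint: k1 = f(s_n, y_n); k2 = f(s_n + h/2, y_n + (h/2)·k1); y_{n+1} = y_n + h·k2.
s=0.000000, y=2.000000:
  k1 = f(0.000000, 2.000000) = -1.380000
  k2 = f(0.040000, 1.944800) = -1.162247
  y ← 2.000000 + 0.08·(-1.162247) = 1.907020
s=0.080000, y=1.907020:
  k1 = f(0.080000, 1.907020) = -1.016726
  k2 = f(0.120000, 1.866351) = -0.863267
  y ← 1.907020 + 0.08·(-0.863267) = 1.837959
y(0.16) ≈ 1.8380

1.8380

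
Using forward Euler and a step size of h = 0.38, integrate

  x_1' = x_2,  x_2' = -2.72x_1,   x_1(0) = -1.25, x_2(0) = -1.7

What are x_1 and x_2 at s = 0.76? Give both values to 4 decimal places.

-2.0510, 1.5517

Euler on (x_1,x_2): x_1_{n+1} = x_1_n + h·x_1', x_2_{n+1} = x_2_n + h·x_2'.
0.000000: (-1.250000, -1.700000); f=(-1.700000, 3.400000) → (-1.896000, -0.408000)
0.380000: (-1.896000, -0.408000); f=(-0.408000, 5.157120) → (-2.051040, 1.551706)
(x_1(0.76), x_2(0.76)) ≈ (-2.0510, 1.5517)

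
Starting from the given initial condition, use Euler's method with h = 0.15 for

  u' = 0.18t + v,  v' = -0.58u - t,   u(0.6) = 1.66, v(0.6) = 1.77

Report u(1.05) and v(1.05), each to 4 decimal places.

Euler on (u,v): u_{n+1} = u_n + h·u', v_{n+1} = v_n + h·v'.
0.600000: (1.660000, 1.770000); f=(1.878000, -1.562800) → (1.941700, 1.535580)
0.750000: (1.941700, 1.535580); f=(1.670580, -1.876186) → (2.192287, 1.254152)
0.900000: (2.192287, 1.254152); f=(1.416152, -2.171526) → (2.404710, 0.928423)
(u(1.05), v(1.05)) ≈ (2.4047, 0.9284)

2.4047, 0.9284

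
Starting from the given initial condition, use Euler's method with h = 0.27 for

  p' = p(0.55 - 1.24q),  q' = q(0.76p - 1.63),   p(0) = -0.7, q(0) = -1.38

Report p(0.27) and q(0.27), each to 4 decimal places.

Euler on (p,q): p_{n+1} = p_n + h·p', q_{n+1} = q_n + h·q'.
0.000000: (-0.700000, -1.380000); f=(-1.582840, 2.983560) → (-1.127367, -0.574439)
(p(0.27), q(0.27)) ≈ (-1.1274, -0.5744)

-1.1274, -0.5744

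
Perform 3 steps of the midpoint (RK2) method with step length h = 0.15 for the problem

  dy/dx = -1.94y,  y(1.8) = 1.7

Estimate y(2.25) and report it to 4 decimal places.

Midpoint: k1 = f(x_n, y_n); k2 = f(x_n + h/2, y_n + (h/2)·k1); y_{n+1} = y_n + h·k2.
x=1.800000, y=1.700000:
  k1 = f(1.800000, 1.700000) = -3.298000
  k2 = f(1.875000, 1.452650) = -2.818141
  y ← 1.700000 + 0.15·(-2.818141) = 1.277279
x=1.950000, y=1.277279:
  k1 = f(1.950000, 1.277279) = -2.477921
  k2 = f(2.025000, 1.091435) = -2.117383
  y ← 1.277279 + 0.15·(-2.117383) = 0.959671
x=2.100000, y=0.959671:
  k1 = f(2.100000, 0.959671) = -1.861762
  k2 = f(2.175000, 0.820039) = -1.590876
  y ← 0.959671 + 0.15·(-1.590876) = 0.721040
y(2.25) ≈ 0.7210

0.7210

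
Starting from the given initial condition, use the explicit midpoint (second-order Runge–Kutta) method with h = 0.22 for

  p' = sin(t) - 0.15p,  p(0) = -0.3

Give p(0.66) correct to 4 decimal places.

-0.0675

Midpoint: k1 = f(t_n, p_n); k2 = f(t_n + h/2, p_n + (h/2)·k1); p_{n+1} = p_n + h·k2.
t=0.000000, p=-0.300000:
  k1 = f(0.000000, -0.300000) = 0.045000
  k2 = f(0.110000, -0.295050) = 0.154036
  p ← -0.300000 + 0.22·0.154036 = -0.266112
t=0.220000, p=-0.266112:
  k1 = f(0.220000, -0.266112) = 0.258146
  k2 = f(0.330000, -0.237716) = 0.359700
  p ← -0.266112 + 0.22·0.359700 = -0.186978
t=0.440000, p=-0.186978:
  k1 = f(0.440000, -0.186978) = 0.453986
  k2 = f(0.550000, -0.137040) = 0.543243
  p ← -0.186978 + 0.22·0.543243 = -0.067465
p(0.66) ≈ -0.0675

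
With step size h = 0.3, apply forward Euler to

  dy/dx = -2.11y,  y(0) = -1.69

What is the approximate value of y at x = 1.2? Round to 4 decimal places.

Euler: y_{n+1} = y_n + h·f(x_n, y_n).
x=0.000000, y=-1.690000: f=3.565900 → y ← -1.690000 + 0.3·3.565900 = -0.620230
x=0.300000, y=-0.620230: f=1.308685 → y ← -0.620230 + 0.3·1.308685 = -0.227624
x=0.600000, y=-0.227624: f=0.480288 → y ← -0.227624 + 0.3·0.480288 = -0.083538
x=0.900000, y=-0.083538: f=0.176266 → y ← -0.083538 + 0.3·0.176266 = -0.030659
y(1.2) ≈ -0.0307

-0.0307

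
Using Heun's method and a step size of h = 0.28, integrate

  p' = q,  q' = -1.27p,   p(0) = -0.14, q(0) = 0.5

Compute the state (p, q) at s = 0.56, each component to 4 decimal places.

Heun on (p,q): k1 = f(s_n, state_n); k2 = f(s_n + h, state_n + h·k1); state_{n+1} = state_n + (h/2)·(k1 + k2).
0.000000: (-0.140000, 0.500000)
  k1 = (0.500000, 0.177800)
  predictor → (0.000000, 0.549784)
  k2 = (0.549784, 0.000000)
  → (0.006970, 0.524892)
0.280000: (0.006970, 0.524892)
  k1 = (0.524892, -0.008852)
  predictor → (0.153940, 0.522414)
  k2 = (0.522414, -0.195503)
  → (0.153593, 0.496282)
(p(0.56), q(0.56)) ≈ (0.1536, 0.4963)

0.1536, 0.4963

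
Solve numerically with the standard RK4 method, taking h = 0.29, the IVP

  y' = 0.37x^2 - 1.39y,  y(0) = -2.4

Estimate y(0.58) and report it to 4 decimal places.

RK4: k1 = f(x_n, y_n); k2 = f(x_n + h/2, y_n + (h/2)·k1); k3 = f(x_n + h/2, y_n + (h/2)·k2); k4 = f(x_n + h, y_n + h·k3); y_{n+1} = y_n + (h/6)·(k1 + 2k2 + 2k3 + k4).
x=0.000000, y=-2.400000:
  k1 = f(0.000000, -2.400000) = 3.336000
  k2 = f(0.145000, -1.916280) = 2.671408
  k3 = f(0.145000, -2.012646) = 2.805357
  k4 = f(0.290000, -1.586447) = 2.236278
  y ← -2.400000 + (0.29/6)·(k1 + 2k2 + 2k3 + k4) = -1.601253
x=0.290000, y=-1.601253:
  k1 = f(0.290000, -1.601253) = 2.256858
  k2 = f(0.435000, -1.274008) = 1.840885
  k3 = f(0.435000, -1.334324) = 1.924724
  k4 = f(0.580000, -1.043083) = 1.574353
  y ← -1.601253 + (0.29/6)·(k1 + 2k2 + 2k3 + k4) = -1.052069
y(0.58) ≈ -1.0521

-1.0521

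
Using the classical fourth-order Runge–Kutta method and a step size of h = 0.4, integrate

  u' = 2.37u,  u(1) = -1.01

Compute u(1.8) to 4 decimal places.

-6.6865

RK4: k1 = f(x_n, u_n); k2 = f(x_n + h/2, u_n + (h/2)·k1); k3 = f(x_n + h/2, u_n + (h/2)·k2); k4 = f(x_n + h, u_n + h·k3); u_{n+1} = u_n + (h/6)·(k1 + 2k2 + 2k3 + k4).
x=1.000000, u=-1.010000:
  k1 = f(1.000000, -1.010000) = -2.393700
  k2 = f(1.200000, -1.488740) = -3.528314
  k3 = f(1.200000, -1.715663) = -4.066121
  k4 = f(1.400000, -2.636448) = -6.248382
  u ← -1.010000 + (0.4/6)·(k1 + 2k2 + 2k3 + k4) = -2.598730
x=1.400000, u=-2.598730:
  k1 = f(1.400000, -2.598730) = -6.158990
  k2 = f(1.600000, -3.830528) = -9.078352
  k3 = f(1.600000, -4.414400) = -10.462129
  k4 = f(1.800000, -6.783582) = -16.077089
  u ← -2.598730 + (0.4/6)·(k1 + 2k2 + 2k3 + k4) = -6.686533
u(1.8) ≈ -6.6865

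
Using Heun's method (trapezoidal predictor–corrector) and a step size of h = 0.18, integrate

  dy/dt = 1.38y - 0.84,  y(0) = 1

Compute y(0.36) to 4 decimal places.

Heun: k1 = f(t_n, y_n); k2 = f(t_n + h, y_n + h·k1); y_{n+1} = y_n + (h/2)·(k1 + k2).
t=0.000000, y=1.000000:
  k1 = f(0.000000, 1.000000) = 0.540000
  k2 = f(0.180000, 1.097200) = 0.674136
  y ← 1.000000 + (0.18/2)·(0.540000 + 0.674136) = 1.109272
t=0.180000, y=1.109272:
  k1 = f(0.180000, 1.109272) = 0.690796
  k2 = f(0.360000, 1.233615) = 0.862389
  y ← 1.109272 + (0.18/2)·(0.690796 + 0.862389) = 1.249059
y(0.36) ≈ 1.2491

1.2491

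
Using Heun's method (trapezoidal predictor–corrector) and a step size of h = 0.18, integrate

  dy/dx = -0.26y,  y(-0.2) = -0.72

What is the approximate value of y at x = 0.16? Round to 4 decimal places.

Heun: k1 = f(x_n, y_n); k2 = f(x_n + h, y_n + h·k1); y_{n+1} = y_n + (h/2)·(k1 + k2).
x=-0.200000, y=-0.720000:
  k1 = f(-0.200000, -0.720000) = 0.187200
  k2 = f(-0.020000, -0.686304) = 0.178439
  y ← -0.720000 + (0.18/2)·(0.187200 + 0.178439) = -0.687092
x=-0.020000, y=-0.687092:
  k1 = f(-0.020000, -0.687092) = 0.178644
  k2 = f(0.160000, -0.654937) = 0.170284
  y ← -0.687092 + (0.18/2)·(0.178644 + 0.170284) = -0.655689
y(0.16) ≈ -0.6557

-0.6557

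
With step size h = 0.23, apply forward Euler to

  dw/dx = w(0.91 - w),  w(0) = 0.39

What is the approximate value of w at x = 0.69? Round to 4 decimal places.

0.5316

Euler: w_{n+1} = w_n + h·f(x_n, w_n).
x=0.000000, w=0.390000: f=0.202800 → w ← 0.390000 + 0.23·0.202800 = 0.436644
x=0.230000, w=0.436644: f=0.206688 → w ← 0.436644 + 0.23·0.206688 = 0.484182
x=0.460000, w=0.484182: f=0.206173 → w ← 0.484182 + 0.23·0.206173 = 0.531602
w(0.69) ≈ 0.5316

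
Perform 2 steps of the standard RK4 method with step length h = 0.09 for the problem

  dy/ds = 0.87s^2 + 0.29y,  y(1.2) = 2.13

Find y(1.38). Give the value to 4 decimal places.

2.5118

RK4: k1 = f(s_n, y_n); k2 = f(s_n + h/2, y_n + (h/2)·k1); k3 = f(s_n + h/2, y_n + (h/2)·k2); k4 = f(s_n + h, y_n + h·k3); y_{n+1} = y_n + (h/6)·(k1 + 2k2 + 2k3 + k4).
s=1.200000, y=2.130000:
  k1 = f(1.200000, 2.130000) = 1.870500
  k2 = f(1.245000, 2.214173) = 1.990632
  k3 = f(1.245000, 2.219578) = 1.992199
  k4 = f(1.290000, 2.309298) = 2.117463
  y ← 2.130000 + (0.09/6)·(k1 + 2k2 + 2k3 + k4) = 2.309304
s=1.290000, y=2.309304:
  k1 = f(1.290000, 2.309304) = 2.117465
  k2 = f(1.335000, 2.404590) = 2.247867
  k3 = f(1.335000, 2.410458) = 2.249569
  k4 = f(1.380000, 2.511766) = 2.385240
  y ← 2.309304 + (0.09/6)·(k1 + 2k2 + 2k3 + k4) = 2.511768
y(1.38) ≈ 2.5118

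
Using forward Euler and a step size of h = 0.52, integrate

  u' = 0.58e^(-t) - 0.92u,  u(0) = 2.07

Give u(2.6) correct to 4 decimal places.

0.2274

Euler: u_{n+1} = u_n + h·f(t_n, u_n).
t=0.000000, u=2.070000: f=-1.324400 → u ← 2.070000 + 0.52·(-1.324400) = 1.381312
t=0.520000, u=1.381312: f=-0.925985 → u ← 1.381312 + 0.52·(-0.925985) = 0.899800
t=1.040000, u=0.899800: f=-0.622812 → u ← 0.899800 + 0.52·(-0.622812) = 0.575937
t=1.560000, u=0.575937: f=-0.407984 → u ← 0.575937 + 0.52·(-0.407984) = 0.363786
t=2.080000, u=0.363786: f=-0.262224 → u ← 0.363786 + 0.52·(-0.262224) = 0.227430
u(2.6) ≈ 0.2274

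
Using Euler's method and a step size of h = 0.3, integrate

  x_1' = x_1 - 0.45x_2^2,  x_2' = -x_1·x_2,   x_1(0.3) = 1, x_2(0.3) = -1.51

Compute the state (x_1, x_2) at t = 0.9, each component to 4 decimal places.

1.1390, -0.7424

Euler on (x_1,x_2): x_1_{n+1} = x_1_n + h·x_1', x_2_{n+1} = x_2_n + h·x_2'.
0.300000: (1.000000, -1.510000); f=(-0.026045, 1.510000) → (0.992186, -1.057000)
0.600000: (0.992186, -1.057000); f=(0.489424, 1.048741) → (1.139014, -0.742378)
(x_1(0.9), x_2(0.9)) ≈ (1.1390, -0.7424)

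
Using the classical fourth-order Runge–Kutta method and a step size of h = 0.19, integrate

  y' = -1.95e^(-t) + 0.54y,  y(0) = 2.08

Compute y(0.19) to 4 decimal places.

RK4: k1 = f(t_n, y_n); k2 = f(t_n + h/2, y_n + (h/2)·k1); k3 = f(t_n + h/2, y_n + (h/2)·k2); k4 = f(t_n + h, y_n + h·k3); y_{n+1} = y_n + (h/6)·(k1 + 2k2 + 2k3 + k4).
t=0.000000, y=2.080000:
  k1 = f(0.000000, 2.080000) = -0.826800
  k2 = f(0.095000, 2.001454) = -0.692492
  k3 = f(0.095000, 2.014213) = -0.685602
  k4 = f(0.190000, 1.949736) = -0.559713
  y ← 2.080000 + (0.19/6)·(k1 + 2k2 + 2k3 + k4) = 1.948814
y(0.19) ≈ 1.9488

1.9488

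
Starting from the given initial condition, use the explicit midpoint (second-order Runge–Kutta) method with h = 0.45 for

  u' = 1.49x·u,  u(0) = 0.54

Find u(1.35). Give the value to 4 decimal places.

Midpoint: k1 = f(x_n, u_n); k2 = f(x_n + h/2, u_n + (h/2)·k1); u_{n+1} = u_n + h·k2.
x=0.000000, u=0.540000:
  k1 = f(0.000000, 0.540000) = 0.000000
  k2 = f(0.225000, 0.540000) = 0.181035
  u ← 0.540000 + 0.45·0.181035 = 0.621466
x=0.450000, u=0.621466:
  k1 = f(0.450000, 0.621466) = 0.416693
  k2 = f(0.675000, 0.715222) = 0.719334
  u ← 0.621466 + 0.45·0.719334 = 0.945166
x=0.900000, u=0.945166:
  k1 = f(0.900000, 0.945166) = 1.267468
  k2 = f(1.125000, 1.230346) = 2.062368
  u ← 0.945166 + 0.45·2.062368 = 1.873232
u(1.35) ≈ 1.8732

1.8732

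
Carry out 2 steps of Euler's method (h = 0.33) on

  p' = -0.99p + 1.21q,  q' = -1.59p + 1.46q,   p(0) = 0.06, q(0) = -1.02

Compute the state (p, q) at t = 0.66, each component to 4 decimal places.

-0.8631, -2.0938

Euler on (p,q): p_{n+1} = p_n + h·p', q_{n+1} = q_n + h·q'.
0.000000: (0.060000, -1.020000); f=(-1.293600, -1.584600) → (-0.366888, -1.542918)
0.330000: (-0.366888, -1.542918); f=(-1.503712, -1.669308) → (-0.863113, -2.093790)
(p(0.66), q(0.66)) ≈ (-0.8631, -2.0938)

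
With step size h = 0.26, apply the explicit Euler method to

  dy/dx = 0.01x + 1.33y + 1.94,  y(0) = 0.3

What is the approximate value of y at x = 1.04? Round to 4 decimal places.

Euler: y_{n+1} = y_n + h·f(x_n, y_n).
x=0.000000, y=0.300000: f=2.339000 → y ← 0.300000 + 0.26·2.339000 = 0.908140
x=0.260000, y=0.908140: f=3.150426 → y ← 0.908140 + 0.26·3.150426 = 1.727251
x=0.520000, y=1.727251: f=4.242444 → y ← 1.727251 + 0.26·4.242444 = 2.830286
x=0.780000, y=2.830286: f=5.712081 → y ← 2.830286 + 0.26·5.712081 = 4.315427
y(1.04) ≈ 4.3154

4.3154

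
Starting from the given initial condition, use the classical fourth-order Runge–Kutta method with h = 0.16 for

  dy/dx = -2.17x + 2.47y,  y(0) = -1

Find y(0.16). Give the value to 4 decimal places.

RK4: k1 = f(x_n, y_n); k2 = f(x_n + h/2, y_n + (h/2)·k1); k3 = f(x_n + h/2, y_n + (h/2)·k2); k4 = f(x_n + h, y_n + h·k3); y_{n+1} = y_n + (h/6)·(k1 + 2k2 + 2k3 + k4).
x=0.000000, y=-1.000000:
  k1 = f(0.000000, -1.000000) = -2.470000
  k2 = f(0.080000, -1.197600) = -3.131672
  k3 = f(0.080000, -1.250534) = -3.262418
  k4 = f(0.160000, -1.521987) = -4.106508
  y ← -1.000000 + (0.16/6)·(k1 + 2k2 + 2k3 + k4) = -1.516392
y(0.16) ≈ -1.5164

-1.5164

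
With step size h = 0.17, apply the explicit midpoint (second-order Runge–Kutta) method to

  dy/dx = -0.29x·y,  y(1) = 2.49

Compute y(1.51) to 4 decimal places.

Midpoint: k1 = f(x_n, y_n); k2 = f(x_n + h/2, y_n + (h/2)·k1); y_{n+1} = y_n + h·k2.
x=1.000000, y=2.490000:
  k1 = f(1.000000, 2.490000) = -0.722100
  k2 = f(1.085000, 2.428622) = -0.764166
  y ← 2.490000 + 0.17·(-0.764166) = 2.360092
x=1.170000, y=2.360092:
  k1 = f(1.170000, 2.360092) = -0.800779
  k2 = f(1.255000, 2.292026) = -0.834183
  y ← 2.360092 + 0.17·(-0.834183) = 2.218281
x=1.340000, y=2.218281:
  k1 = f(1.340000, 2.218281) = -0.862024
  k2 = f(1.425000, 2.145009) = -0.886425
  y ← 2.218281 + 0.17·(-0.886425) = 2.067589
y(1.51) ≈ 2.0676

2.0676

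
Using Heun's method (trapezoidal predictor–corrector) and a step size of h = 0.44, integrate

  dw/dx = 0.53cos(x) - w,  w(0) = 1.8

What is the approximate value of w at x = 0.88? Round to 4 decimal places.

Heun: k1 = f(x_n, w_n); k2 = f(x_n + h, w_n + h·k1); w_{n+1} = w_n + (h/2)·(k1 + k2).
x=0.000000, w=1.800000:
  k1 = f(0.000000, 1.800000) = -1.270000
  k2 = f(0.440000, 1.241200) = -0.761682
  w ← 1.800000 + (0.44/2)·(-1.270000 + (-0.761682)) = 1.353030
x=0.440000, w=1.353030:
  k1 = f(0.440000, 1.353030) = -0.873512
  k2 = f(0.880000, 0.968685) = -0.630995
  w ← 1.353030 + (0.44/2)·(-0.873512 + (-0.630995)) = 1.022039
w(0.88) ≈ 1.0220

1.0220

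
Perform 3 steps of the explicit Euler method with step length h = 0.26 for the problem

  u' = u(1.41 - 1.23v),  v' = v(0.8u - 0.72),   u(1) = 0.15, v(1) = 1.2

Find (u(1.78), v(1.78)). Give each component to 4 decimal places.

0.1681, 0.7217

Euler on (u,v): u_{n+1} = u_n + h·u', v_{n+1} = v_n + h·v'.
1.000000: (0.150000, 1.200000); f=(-0.009900, -0.720000) → (0.147426, 1.012800)
1.260000: (0.147426, 1.012800); f=(0.024216, -0.609766) → (0.153722, 0.854261)
1.520000: (0.153722, 0.854261); f=(0.055226, -0.510013) → (0.168081, 0.721658)
(u(1.78), v(1.78)) ≈ (0.1681, 0.7217)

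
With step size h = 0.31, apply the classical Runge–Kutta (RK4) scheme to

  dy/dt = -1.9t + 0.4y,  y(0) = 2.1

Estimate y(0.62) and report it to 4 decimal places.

2.2937

RK4: k1 = f(t_n, y_n); k2 = f(t_n + h/2, y_n + (h/2)·k1); k3 = f(t_n + h/2, y_n + (h/2)·k2); k4 = f(t_n + h, y_n + h·k3); y_{n+1} = y_n + (h/6)·(k1 + 2k2 + 2k3 + k4).
t=0.000000, y=2.100000:
  k1 = f(0.000000, 2.100000) = 0.840000
  k2 = f(0.155000, 2.230200) = 0.597580
  k3 = f(0.155000, 2.192625) = 0.582550
  k4 = f(0.310000, 2.280590) = 0.323236
  y ← 2.100000 + (0.31/6)·(k1 + 2k2 + 2k3 + k4) = 2.282047
t=0.310000, y=2.282047:
  k1 = f(0.310000, 2.282047) = 0.323819
  k2 = f(0.465000, 2.332239) = 0.049396
  k3 = f(0.465000, 2.289704) = 0.032381
  k4 = f(0.620000, 2.292086) = -0.261166
  y ← 2.282047 + (0.31/6)·(k1 + 2k2 + 2k3 + k4) = 2.293735
y(0.62) ≈ 2.2937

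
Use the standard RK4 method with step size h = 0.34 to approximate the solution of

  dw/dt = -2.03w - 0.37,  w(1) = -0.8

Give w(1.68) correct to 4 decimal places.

RK4: k1 = f(t_n, w_n); k2 = f(t_n + h/2, w_n + (h/2)·k1); k3 = f(t_n + h/2, w_n + (h/2)·k2); k4 = f(t_n + h, w_n + h·k3); w_{n+1} = w_n + (h/6)·(k1 + 2k2 + 2k3 + k4).
t=1.000000, w=-0.800000:
  k1 = f(1.000000, -0.800000) = 1.254000
  k2 = f(1.170000, -0.586820) = 0.821245
  k3 = f(1.170000, -0.660388) = 0.970588
  k4 = f(1.340000, -0.470000) = 0.584100
  w ← -0.800000 + (0.34/6)·(k1 + 2k2 + 2k3 + k4) = -0.492767
t=1.340000, w=-0.492767:
  k1 = f(1.340000, -0.492767) = 0.630316
  k2 = f(1.510000, -0.385613) = 0.412794
  k3 = f(1.510000, -0.422592) = 0.487861
  k4 = f(1.680000, -0.326894) = 0.293595
  w ← -0.492767 + (0.34/6)·(k1 + 2k2 + 2k3 + k4) = -0.338337
w(1.68) ≈ -0.3383

-0.3383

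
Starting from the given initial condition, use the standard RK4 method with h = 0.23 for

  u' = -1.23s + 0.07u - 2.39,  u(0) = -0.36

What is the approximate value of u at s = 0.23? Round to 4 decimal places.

-0.9527

RK4: k1 = f(s_n, u_n); k2 = f(s_n + h/2, u_n + (h/2)·k1); k3 = f(s_n + h/2, u_n + (h/2)·k2); k4 = f(s_n + h, u_n + h·k3); u_{n+1} = u_n + (h/6)·(k1 + 2k2 + 2k3 + k4).
s=0.000000, u=-0.360000:
  k1 = f(0.000000, -0.360000) = -2.415200
  k2 = f(0.115000, -0.637748) = -2.576092
  k3 = f(0.115000, -0.656251) = -2.577388
  k4 = f(0.230000, -0.952799) = -2.739596
  u ← -0.360000 + (0.23/6)·(k1 + 2k2 + 2k3 + k4) = -0.952701
u(0.23) ≈ -0.9527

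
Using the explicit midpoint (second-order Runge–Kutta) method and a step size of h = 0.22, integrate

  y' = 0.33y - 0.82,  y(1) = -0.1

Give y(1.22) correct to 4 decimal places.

Midpoint: k1 = f(s_n, y_n); k2 = f(s_n + h/2, y_n + (h/2)·k1); y_{n+1} = y_n + h·k2.
s=1.000000, y=-0.100000:
  k1 = f(1.000000, -0.100000) = -0.853000
  k2 = f(1.110000, -0.193830) = -0.883964
  y ← -0.100000 + 0.22·(-0.883964) = -0.294472
y(1.22) ≈ -0.2945

-0.2945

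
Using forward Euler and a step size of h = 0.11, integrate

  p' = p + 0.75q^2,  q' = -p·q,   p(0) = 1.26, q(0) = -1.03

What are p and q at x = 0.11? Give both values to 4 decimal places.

1.4861, -0.8872

Euler on (p,q): p_{n+1} = p_n + h·p', q_{n+1} = q_n + h·q'.
0.000000: (1.260000, -1.030000); f=(2.055675, 1.297800) → (1.486124, -0.887242)
(p(0.11), q(0.11)) ≈ (1.4861, -0.8872)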